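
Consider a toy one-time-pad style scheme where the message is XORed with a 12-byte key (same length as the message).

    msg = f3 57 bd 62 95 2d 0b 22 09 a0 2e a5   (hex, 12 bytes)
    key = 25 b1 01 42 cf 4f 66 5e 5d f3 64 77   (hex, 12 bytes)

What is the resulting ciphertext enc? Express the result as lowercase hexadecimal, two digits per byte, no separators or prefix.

XOR is its own inverse, so applying the key byte-wise gives the result directly.
f3 xor 25 = d6
57 xor b1 = e6
bd xor 01 = bc
62 xor 42 = 20
95 xor cf = 5a
2d xor 4f = 62
0b xor 66 = 6d
22 xor 5e = 7c
09 xor 5d = 54
a0 xor f3 = 53
2e xor 64 = 4a
a5 xor 77 = d2

d6e6bc205a626d7c54534ad2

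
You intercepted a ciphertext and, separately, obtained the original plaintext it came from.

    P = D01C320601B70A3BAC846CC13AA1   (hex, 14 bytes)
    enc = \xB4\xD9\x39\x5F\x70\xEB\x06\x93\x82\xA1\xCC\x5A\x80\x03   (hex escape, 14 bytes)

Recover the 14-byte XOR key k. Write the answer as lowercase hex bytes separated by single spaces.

64 c5 0b 59 71 5c 0c a8 2e 25 a0 9b ba a2

Since enc = P ⊕ k, XORing both sides with P gives k = P ⊕ enc.
d0 ⊕ b4 = 64
1c ⊕ d9 = c5
32 ⊕ 39 = 0b
06 ⊕ 5f = 59
01 ⊕ 70 = 71
b7 ⊕ eb = 5c
0a ⊕ 06 = 0c
3b ⊕ 93 = a8
ac ⊕ 82 = 2e
84 ⊕ a1 = 25
6c ⊕ cc = a0
c1 ⊕ 5a = 9b
3a ⊕ 80 = ba
a1 ⊕ 03 = a2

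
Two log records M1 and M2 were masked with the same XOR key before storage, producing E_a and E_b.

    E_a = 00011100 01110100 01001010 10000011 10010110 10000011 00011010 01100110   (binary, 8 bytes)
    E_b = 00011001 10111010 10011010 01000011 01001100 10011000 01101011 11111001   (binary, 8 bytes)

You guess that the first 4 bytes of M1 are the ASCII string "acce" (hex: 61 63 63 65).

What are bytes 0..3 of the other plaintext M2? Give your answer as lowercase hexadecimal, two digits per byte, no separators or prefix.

64adb3a5

First, E_a ⊕ E_b = (M1 ⊕ K) ⊕ (M2 ⊕ K) = M1 ⊕ M2, so the key drops out. Then M2 = (M1 ⊕ M2) ⊕ M1 over the first 4 bytes.
byte 0: (1c XOR 19) XOR 61 = 05 XOR 61 = 64
byte 1: (74 XOR ba) XOR 63 = ce XOR 63 = ad
byte 2: (4a XOR 9a) XOR 63 = d0 XOR 63 = b3
byte 3: (83 XOR 43) XOR 65 = c0 XOR 65 = a5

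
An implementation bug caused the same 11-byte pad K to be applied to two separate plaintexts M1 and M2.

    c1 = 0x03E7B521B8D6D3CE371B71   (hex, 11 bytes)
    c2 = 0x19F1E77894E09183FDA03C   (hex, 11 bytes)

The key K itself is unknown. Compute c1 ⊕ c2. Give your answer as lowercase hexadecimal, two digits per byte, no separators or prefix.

1a1652592c36424dcabb4d

c1 ⊕ c2 = (M1 ⊕ K) ⊕ (M2 ⊕ K) = M1 ⊕ M2 — the shared key cancels under XOR.
03 ^ 19 = 1a
e7 ^ f1 = 16
b5 ^ e7 = 52
21 ^ 78 = 59
b8 ^ 94 = 2c
d6 ^ e0 = 36
d3 ^ 91 = 42
ce ^ 83 = 4d
37 ^ fd = ca
1b ^ a0 = bb
71 ^ 3c = 4d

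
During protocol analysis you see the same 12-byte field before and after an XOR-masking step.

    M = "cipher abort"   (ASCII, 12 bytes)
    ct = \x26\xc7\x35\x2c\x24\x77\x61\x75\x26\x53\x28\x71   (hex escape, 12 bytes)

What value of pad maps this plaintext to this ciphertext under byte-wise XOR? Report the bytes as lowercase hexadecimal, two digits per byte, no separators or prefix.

Since ct = M ⊕ pad, XORing both sides with M gives pad = M ⊕ ct.
byte 0: 63 ^ 26 = 45
byte 1: 69 ^ c7 = ae
byte 2: 70 ^ 35 = 45
byte 3: 68 ^ 2c = 44
byte 4: 65 ^ 24 = 41
byte 5: 72 ^ 77 = 05
byte 6: 20 ^ 61 = 41
byte 7: 61 ^ 75 = 14
byte 8: 62 ^ 26 = 44
byte 9: 6f ^ 53 = 3c
byte 10: 72 ^ 28 = 5a
byte 11: 74 ^ 71 = 05

45ae454441054114443c5a05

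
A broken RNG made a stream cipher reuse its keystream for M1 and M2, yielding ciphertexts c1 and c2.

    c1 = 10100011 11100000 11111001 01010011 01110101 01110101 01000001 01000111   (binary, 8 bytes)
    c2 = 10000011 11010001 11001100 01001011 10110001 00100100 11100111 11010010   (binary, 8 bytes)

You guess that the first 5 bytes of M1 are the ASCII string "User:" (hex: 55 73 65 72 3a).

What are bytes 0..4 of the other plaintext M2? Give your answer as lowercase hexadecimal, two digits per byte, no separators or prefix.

First, c1 ⊕ c2 = (M1 ⊕ K) ⊕ (M2 ⊕ K) = M1 ⊕ M2, so the key drops out. Then M2 = (M1 ⊕ M2) ⊕ M1 over the first 5 bytes.
byte 0: (a3 ⊕ 83) ⊕ 55 = 20 ⊕ 55 = 75
byte 1: (e0 ⊕ d1) ⊕ 73 = 31 ⊕ 73 = 42
byte 2: (f9 ⊕ cc) ⊕ 65 = 35 ⊕ 65 = 50
byte 3: (53 ⊕ 4b) ⊕ 72 = 18 ⊕ 72 = 6a
byte 4: (75 ⊕ b1) ⊕ 3a = c4 ⊕ 3a = fe

7542506afe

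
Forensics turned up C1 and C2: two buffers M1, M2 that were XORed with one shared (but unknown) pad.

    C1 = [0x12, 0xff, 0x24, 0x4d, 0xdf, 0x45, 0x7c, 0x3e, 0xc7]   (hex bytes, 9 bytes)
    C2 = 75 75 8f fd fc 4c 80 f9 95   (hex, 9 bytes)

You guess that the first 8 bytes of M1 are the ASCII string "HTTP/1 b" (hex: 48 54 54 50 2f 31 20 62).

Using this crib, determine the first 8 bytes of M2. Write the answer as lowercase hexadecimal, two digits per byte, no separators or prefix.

First, C1 ⊕ C2 = (M1 ⊕ K) ⊕ (M2 ⊕ K) = M1 ⊕ M2, so the key drops out. Then M2 = (M1 ⊕ M2) ⊕ M1 over the first 8 bytes.
byte 0: (12 ⊕ 75) ⊕ 48 = 67 ⊕ 48 = 2f
byte 1: (ff ⊕ 75) ⊕ 54 = 8a ⊕ 54 = de
byte 2: (24 ⊕ 8f) ⊕ 54 = ab ⊕ 54 = ff
byte 3: (4d ⊕ fd) ⊕ 50 = b0 ⊕ 50 = e0
byte 4: (df ⊕ fc) ⊕ 2f = 23 ⊕ 2f = 0c
byte 5: (45 ⊕ 4c) ⊕ 31 = 09 ⊕ 31 = 38
byte 6: (7c ⊕ 80) ⊕ 20 = fc ⊕ 20 = dc
byte 7: (3e ⊕ f9) ⊕ 62 = c7 ⊕ 62 = a5

2fdeffe00c38dca5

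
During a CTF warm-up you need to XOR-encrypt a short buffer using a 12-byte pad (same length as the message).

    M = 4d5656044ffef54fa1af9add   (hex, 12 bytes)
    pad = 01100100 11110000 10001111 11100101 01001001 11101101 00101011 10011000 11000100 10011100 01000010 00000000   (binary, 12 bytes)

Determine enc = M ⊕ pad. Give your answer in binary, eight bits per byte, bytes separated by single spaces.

01001101 xor 01100100 = 00101001
01010110 xor 11110000 = 10100110
01010110 xor 10001111 = 11011001
00000100 xor 11100101 = 11100001
01001111 xor 01001001 = 00000110
11111110 xor 11101101 = 00010011
11110101 xor 00101011 = 11011110
01001111 xor 10011000 = 11010111
10100001 xor 11000100 = 01100101
10101111 xor 10011100 = 00110011
10011010 xor 01000010 = 11011000
11011101 xor 00000000 = 11011101

00101001 10100110 11011001 11100001 00000110 00010011 11011110 11010111 01100101 00110011 11011000 11011101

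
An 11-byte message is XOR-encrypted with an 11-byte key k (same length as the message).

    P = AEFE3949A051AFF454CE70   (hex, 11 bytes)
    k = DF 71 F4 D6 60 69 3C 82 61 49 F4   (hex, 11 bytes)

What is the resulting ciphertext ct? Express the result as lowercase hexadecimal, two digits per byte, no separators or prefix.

ae XOR df = 71
fe XOR 71 = 8f
39 XOR f4 = cd
49 XOR d6 = 9f
a0 XOR 60 = c0
51 XOR 69 = 38
af XOR 3c = 93
f4 XOR 82 = 76
54 XOR 61 = 35
ce XOR 49 = 87
70 XOR f4 = 84

718fcd9fc0389376358784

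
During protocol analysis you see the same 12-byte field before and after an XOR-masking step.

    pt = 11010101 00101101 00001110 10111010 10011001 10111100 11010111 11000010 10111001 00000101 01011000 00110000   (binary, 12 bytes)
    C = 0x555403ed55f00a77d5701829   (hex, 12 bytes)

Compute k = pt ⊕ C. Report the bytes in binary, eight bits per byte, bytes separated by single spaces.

Since C = pt ⊕ k, XORing both sides with pt gives k = pt ⊕ C.
d5 ⊕ 55 = 80
2d ⊕ 54 = 79
0e ⊕ 03 = 0d
ba ⊕ ed = 57
99 ⊕ 55 = cc
bc ⊕ f0 = 4c
d7 ⊕ 0a = dd
c2 ⊕ 77 = b5
b9 ⊕ d5 = 6c
05 ⊕ 70 = 75
58 ⊕ 18 = 40
30 ⊕ 29 = 19

10000000 01111001 00001101 01010111 11001100 01001100 11011101 10110101 01101100 01110101 01000000 00011001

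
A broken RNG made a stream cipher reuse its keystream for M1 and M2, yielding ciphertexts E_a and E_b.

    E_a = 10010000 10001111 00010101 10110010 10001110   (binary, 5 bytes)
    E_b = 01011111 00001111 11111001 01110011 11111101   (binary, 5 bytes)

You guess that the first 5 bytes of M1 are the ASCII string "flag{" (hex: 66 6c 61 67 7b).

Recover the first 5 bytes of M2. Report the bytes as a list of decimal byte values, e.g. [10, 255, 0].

[169, 236, 141, 166, 8]

First, E_a ⊕ E_b = (M1 ⊕ K) ⊕ (M2 ⊕ K) = M1 ⊕ M2, so the key drops out. Then M2 = (M1 ⊕ M2) ⊕ M1 over the first 5 bytes.
byte 0: (90 ⊕ 5f) ⊕ 66 = cf ⊕ 66 = a9
byte 1: (8f ⊕ 0f) ⊕ 6c = 80 ⊕ 6c = ec
byte 2: (15 ⊕ f9) ⊕ 61 = ec ⊕ 61 = 8d
byte 3: (b2 ⊕ 73) ⊕ 67 = c1 ⊕ 67 = a6
byte 4: (8e ⊕ fd) ⊕ 7b = 73 ⊕ 7b = 08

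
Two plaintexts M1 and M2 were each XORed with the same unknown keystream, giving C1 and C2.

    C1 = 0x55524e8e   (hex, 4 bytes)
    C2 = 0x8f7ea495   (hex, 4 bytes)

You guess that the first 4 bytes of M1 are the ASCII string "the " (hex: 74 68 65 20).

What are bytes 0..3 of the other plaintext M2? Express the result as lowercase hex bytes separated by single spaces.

First, C1 ⊕ C2 = (M1 ⊕ K) ⊕ (M2 ⊕ K) = M1 ⊕ M2, so the key drops out. Then M2 = (M1 ⊕ M2) ⊕ M1 over the first 4 bytes.
byte 0: (55 xor 8f) xor 74 = da xor 74 = ae
byte 1: (52 xor 7e) xor 68 = 2c xor 68 = 44
byte 2: (4e xor a4) xor 65 = ea xor 65 = 8f
byte 3: (8e xor 95) xor 20 = 1b xor 20 = 3b

ae 44 8f 3b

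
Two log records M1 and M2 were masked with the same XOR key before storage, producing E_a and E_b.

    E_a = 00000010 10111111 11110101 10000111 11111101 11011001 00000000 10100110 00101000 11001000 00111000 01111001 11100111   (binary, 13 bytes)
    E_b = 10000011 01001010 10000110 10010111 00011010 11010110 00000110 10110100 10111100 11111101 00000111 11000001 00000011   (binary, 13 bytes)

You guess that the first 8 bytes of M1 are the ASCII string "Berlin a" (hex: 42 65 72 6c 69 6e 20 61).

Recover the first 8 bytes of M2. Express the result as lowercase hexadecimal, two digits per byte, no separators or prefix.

First, E_a ⊕ E_b = (M1 ⊕ K) ⊕ (M2 ⊕ K) = M1 ⊕ M2, so the key drops out. Then M2 = (M1 ⊕ M2) ⊕ M1 over the first 8 bytes.
byte 0: (02 XOR 83) XOR 42 = 81 XOR 42 = c3
byte 1: (bf XOR 4a) XOR 65 = f5 XOR 65 = 90
byte 2: (f5 XOR 86) XOR 72 = 73 XOR 72 = 01
byte 3: (87 XOR 97) XOR 6c = 10 XOR 6c = 7c
byte 4: (fd XOR 1a) XOR 69 = e7 XOR 69 = 8e
byte 5: (d9 XOR d6) XOR 6e = 0f XOR 6e = 61
byte 6: (00 XOR 06) XOR 20 = 06 XOR 20 = 26
byte 7: (a6 XOR b4) XOR 61 = 12 XOR 61 = 73

c390017c8e612673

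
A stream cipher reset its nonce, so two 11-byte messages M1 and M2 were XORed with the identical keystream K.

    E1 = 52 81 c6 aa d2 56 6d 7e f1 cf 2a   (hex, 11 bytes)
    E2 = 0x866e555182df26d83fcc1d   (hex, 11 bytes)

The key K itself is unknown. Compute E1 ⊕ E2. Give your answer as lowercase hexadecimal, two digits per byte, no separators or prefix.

d4ef93fb50894ba6ce0337

E1 ⊕ E2 = (M1 ⊕ K) ⊕ (M2 ⊕ K) = M1 ⊕ M2 — the shared key cancels under XOR.
52 XOR 86 = d4
81 XOR 6e = ef
c6 XOR 55 = 93
aa XOR 51 = fb
d2 XOR 82 = 50
56 XOR df = 89
6d XOR 26 = 4b
7e XOR d8 = a6
f1 XOR 3f = ce
cf XOR cc = 03
2a XOR 1d = 37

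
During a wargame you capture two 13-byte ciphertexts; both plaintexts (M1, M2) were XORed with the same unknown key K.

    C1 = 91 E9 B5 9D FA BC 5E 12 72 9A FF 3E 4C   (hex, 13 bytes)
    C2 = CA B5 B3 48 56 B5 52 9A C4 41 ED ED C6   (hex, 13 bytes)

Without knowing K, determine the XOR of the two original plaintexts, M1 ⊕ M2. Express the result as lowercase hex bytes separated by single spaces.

5b 5c 06 d5 ac 09 0c 88 b6 db 12 d3 8a

C1 ⊕ C2 = (M1 ⊕ K) ⊕ (M2 ⊕ K) = M1 ⊕ M2 — the shared key cancels under XOR.
145 XOR 202 =  91
233 XOR 181 =  92
181 XOR 179 =   6
157 XOR  72 = 213
250 XOR  86 = 172
188 XOR 181 =   9
 94 XOR  82 =  12
 18 XOR 154 = 136
114 XOR 196 = 182
154 XOR  65 = 219
255 XOR 237 =  18
 62 XOR 237 = 211
 76 XOR 198 = 138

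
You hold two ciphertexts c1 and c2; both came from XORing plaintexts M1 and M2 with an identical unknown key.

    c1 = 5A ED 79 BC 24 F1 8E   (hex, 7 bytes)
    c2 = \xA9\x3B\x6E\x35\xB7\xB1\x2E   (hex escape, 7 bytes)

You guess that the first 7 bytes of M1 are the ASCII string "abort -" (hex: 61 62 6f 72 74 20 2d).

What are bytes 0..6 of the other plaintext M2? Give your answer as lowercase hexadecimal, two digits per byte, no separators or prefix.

92b478fbe7608d

First, c1 ⊕ c2 = (M1 ⊕ K) ⊕ (M2 ⊕ K) = M1 ⊕ M2, so the key drops out. Then M2 = (M1 ⊕ M2) ⊕ M1 over the first 7 bytes.
byte 0: (5a xor a9) xor 61 = f3 xor 61 = 92
byte 1: (ed xor 3b) xor 62 = d6 xor 62 = b4
byte 2: (79 xor 6e) xor 6f = 17 xor 6f = 78
byte 3: (bc xor 35) xor 72 = 89 xor 72 = fb
byte 4: (24 xor b7) xor 74 = 93 xor 74 = e7
byte 5: (f1 xor b1) xor 20 = 40 xor 20 = 60
byte 6: (8e xor 2e) xor 2d = a0 xor 2d = 8d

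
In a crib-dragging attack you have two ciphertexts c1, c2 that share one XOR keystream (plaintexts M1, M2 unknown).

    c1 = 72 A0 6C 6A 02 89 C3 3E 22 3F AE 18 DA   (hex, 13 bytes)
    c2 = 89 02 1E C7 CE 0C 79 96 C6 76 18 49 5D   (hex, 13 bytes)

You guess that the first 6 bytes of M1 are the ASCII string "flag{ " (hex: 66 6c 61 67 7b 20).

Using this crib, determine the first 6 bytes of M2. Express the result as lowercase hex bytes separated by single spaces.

First, c1 ⊕ c2 = (M1 ⊕ K) ⊕ (M2 ⊕ K) = M1 ⊕ M2, so the key drops out. Then M2 = (M1 ⊕ M2) ⊕ M1 over the first 6 bytes.
byte 0: (72 ⊕ 89) ⊕ 66 = fb ⊕ 66 = 9d
byte 1: (a0 ⊕ 02) ⊕ 6c = a2 ⊕ 6c = ce
byte 2: (6c ⊕ 1e) ⊕ 61 = 72 ⊕ 61 = 13
byte 3: (6a ⊕ c7) ⊕ 67 = ad ⊕ 67 = ca
byte 4: (02 ⊕ ce) ⊕ 7b = cc ⊕ 7b = b7
byte 5: (89 ⊕ 0c) ⊕ 20 = 85 ⊕ 20 = a5

9d ce 13 ca b7 a5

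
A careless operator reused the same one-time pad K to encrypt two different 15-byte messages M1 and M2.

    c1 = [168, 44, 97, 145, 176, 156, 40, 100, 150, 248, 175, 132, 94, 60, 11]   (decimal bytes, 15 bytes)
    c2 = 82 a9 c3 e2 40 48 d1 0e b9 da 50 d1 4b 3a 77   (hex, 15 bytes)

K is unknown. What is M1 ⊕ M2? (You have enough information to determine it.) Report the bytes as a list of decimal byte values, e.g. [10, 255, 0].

c1 ⊕ c2 = (M1 ⊕ K) ⊕ (M2 ⊕ K) = M1 ⊕ M2 — the shared key cancels under XOR.
a8 ⊕ 82 = 2a
2c ⊕ a9 = 85
61 ⊕ c3 = a2
91 ⊕ e2 = 73
b0 ⊕ 40 = f0
9c ⊕ 48 = d4
28 ⊕ d1 = f9
64 ⊕ 0e = 6a
96 ⊕ b9 = 2f
f8 ⊕ da = 22
af ⊕ 50 = ff
84 ⊕ d1 = 55
5e ⊕ 4b = 15
3c ⊕ 3a = 06
0b ⊕ 77 = 7c

[42, 133, 162, 115, 240, 212, 249, 106, 47, 34, 255, 85, 21, 6, 124]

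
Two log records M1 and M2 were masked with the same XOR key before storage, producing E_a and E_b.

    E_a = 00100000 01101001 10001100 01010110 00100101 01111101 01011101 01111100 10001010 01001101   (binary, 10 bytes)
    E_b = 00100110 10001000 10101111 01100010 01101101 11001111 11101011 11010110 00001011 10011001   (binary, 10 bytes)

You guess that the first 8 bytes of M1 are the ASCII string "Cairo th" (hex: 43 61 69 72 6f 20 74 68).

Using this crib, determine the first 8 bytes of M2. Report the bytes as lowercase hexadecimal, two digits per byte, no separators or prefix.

First, E_a ⊕ E_b = (M1 ⊕ K) ⊕ (M2 ⊕ K) = M1 ⊕ M2, so the key drops out. Then M2 = (M1 ⊕ M2) ⊕ M1 over the first 8 bytes.
byte 0: (20 ^ 26) ^ 43 = 06 ^ 43 = 45
byte 1: (69 ^ 88) ^ 61 = e1 ^ 61 = 80
byte 2: (8c ^ af) ^ 69 = 23 ^ 69 = 4a
byte 3: (56 ^ 62) ^ 72 = 34 ^ 72 = 46
byte 4: (25 ^ 6d) ^ 6f = 48 ^ 6f = 27
byte 5: (7d ^ cf) ^ 20 = b2 ^ 20 = 92
byte 6: (5d ^ eb) ^ 74 = b6 ^ 74 = c2
byte 7: (7c ^ d6) ^ 68 = aa ^ 68 = c2

45804a462792c2c2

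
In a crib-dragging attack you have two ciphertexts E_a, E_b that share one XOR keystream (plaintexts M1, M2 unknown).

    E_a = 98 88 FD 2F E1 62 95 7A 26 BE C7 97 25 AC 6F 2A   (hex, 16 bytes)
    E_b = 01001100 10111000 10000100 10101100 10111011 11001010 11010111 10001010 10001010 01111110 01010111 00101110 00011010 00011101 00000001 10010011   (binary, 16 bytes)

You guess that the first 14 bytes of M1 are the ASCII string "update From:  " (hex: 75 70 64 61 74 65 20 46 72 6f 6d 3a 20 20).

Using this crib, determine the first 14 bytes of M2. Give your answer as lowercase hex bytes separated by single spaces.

First, E_a ⊕ E_b = (M1 ⊕ K) ⊕ (M2 ⊕ K) = M1 ⊕ M2, so the key drops out. Then M2 = (M1 ⊕ M2) ⊕ M1 over the first 14 bytes.
byte 0: (98 ⊕ 4c) ⊕ 75 = d4 ⊕ 75 = a1
byte 1: (88 ⊕ b8) ⊕ 70 = 30 ⊕ 70 = 40
byte 2: (fd ⊕ 84) ⊕ 64 = 79 ⊕ 64 = 1d
byte 3: (2f ⊕ ac) ⊕ 61 = 83 ⊕ 61 = e2
byte 4: (e1 ⊕ bb) ⊕ 74 = 5a ⊕ 74 = 2e
byte 5: (62 ⊕ ca) ⊕ 65 = a8 ⊕ 65 = cd
byte 6: (95 ⊕ d7) ⊕ 20 = 42 ⊕ 20 = 62
byte 7: (7a ⊕ 8a) ⊕ 46 = f0 ⊕ 46 = b6
byte 8: (26 ⊕ 8a) ⊕ 72 = ac ⊕ 72 = de
byte 9: (be ⊕ 7e) ⊕ 6f = c0 ⊕ 6f = af
byte 10: (c7 ⊕ 57) ⊕ 6d = 90 ⊕ 6d = fd
byte 11: (97 ⊕ 2e) ⊕ 3a = b9 ⊕ 3a = 83
byte 12: (25 ⊕ 1a) ⊕ 20 = 3f ⊕ 20 = 1f
byte 13: (ac ⊕ 1d) ⊕ 20 = b1 ⊕ 20 = 91

a1 40 1d e2 2e cd 62 b6 de af fd 83 1f 91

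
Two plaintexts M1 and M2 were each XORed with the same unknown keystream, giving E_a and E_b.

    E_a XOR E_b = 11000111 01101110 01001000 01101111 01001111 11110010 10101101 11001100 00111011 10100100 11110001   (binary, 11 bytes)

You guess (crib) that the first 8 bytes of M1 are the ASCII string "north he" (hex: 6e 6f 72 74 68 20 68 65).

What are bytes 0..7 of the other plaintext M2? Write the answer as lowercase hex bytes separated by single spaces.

a9 01 3a 1b 27 d2 c5 a9

Since E_a ⊕ E_b = M1 ⊕ M2, XORing with the guessed M1 bytes yields the corresponding M2 bytes: M2 = (E_a ⊕ E_b) ⊕ M1.
199 XOR 110 = 169
110 XOR 111 =   1
 72 XOR 114 =  58
111 XOR 116 =  27
 79 XOR 104 =  39
242 XOR  32 = 210
173 XOR 104 = 197
204 XOR 101 = 169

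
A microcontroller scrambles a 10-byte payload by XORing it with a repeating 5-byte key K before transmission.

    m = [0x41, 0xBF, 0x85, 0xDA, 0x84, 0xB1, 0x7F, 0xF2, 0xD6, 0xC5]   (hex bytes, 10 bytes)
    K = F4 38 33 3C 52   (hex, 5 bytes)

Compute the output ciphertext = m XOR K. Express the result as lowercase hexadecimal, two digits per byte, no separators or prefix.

The 5-byte key repeats, so the effective keystream is f4 38 33 3c 52 f4 38 33 3c 52.
byte 0: 41 ^ f4 = b5
byte 1: bf ^ 38 = 87
byte 2: 85 ^ 33 = b6
byte 3: da ^ 3c = e6
byte 4: 84 ^ 52 = d6
byte 5: b1 ^ f4 = 45
byte 6: 7f ^ 38 = 47
byte 7: f2 ^ 33 = c1
byte 8: d6 ^ 3c = ea
byte 9: c5 ^ 52 = 97

b587b6e6d64547c1ea97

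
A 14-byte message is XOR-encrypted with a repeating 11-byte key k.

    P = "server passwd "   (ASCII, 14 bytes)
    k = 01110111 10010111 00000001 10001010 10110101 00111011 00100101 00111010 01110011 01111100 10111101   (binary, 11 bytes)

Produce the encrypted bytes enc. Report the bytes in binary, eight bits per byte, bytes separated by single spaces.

The 11-byte key repeats, so the effective keystream is 77 97 01 8a b5 3b 25 3a 73 7c bd 77 97 01.
byte 0: 01110011 ⊕ 01110111 = 00000100
byte 1: 01100101 ⊕ 10010111 = 11110010
byte 2: 01110010 ⊕ 00000001 = 01110011
byte 3: 01110110 ⊕ 10001010 = 11111100
byte 4: 01100101 ⊕ 10110101 = 11010000
byte 5: 01110010 ⊕ 00111011 = 01001001
byte 6: 00100000 ⊕ 00100101 = 00000101
byte 7: 01110000 ⊕ 00111010 = 01001010
byte 8: 01100001 ⊕ 01110011 = 00010010
byte 9: 01110011 ⊕ 01111100 = 00001111
byte 10: 01110011 ⊕ 10111101 = 11001110
byte 11: 01110111 ⊕ 01110111 = 00000000
byte 12: 01100100 ⊕ 10010111 = 11110011
byte 13: 00100000 ⊕ 00000001 = 00100001

00000100 11110010 01110011 11111100 11010000 01001001 00000101 01001010 00010010 00001111 11001110 00000000 11110011 00100001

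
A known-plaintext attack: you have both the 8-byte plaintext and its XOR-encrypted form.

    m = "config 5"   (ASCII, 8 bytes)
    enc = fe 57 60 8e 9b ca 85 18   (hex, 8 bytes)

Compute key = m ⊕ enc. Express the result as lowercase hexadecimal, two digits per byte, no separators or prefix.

9d380ee8f2ada52d

Since enc = m ⊕ key, XORing both sides with m gives key = m ⊕ enc.
01100011 ⊕ 11111110 = 10011101
01101111 ⊕ 01010111 = 00111000
01101110 ⊕ 01100000 = 00001110
01100110 ⊕ 10001110 = 11101000
01101001 ⊕ 10011011 = 11110010
01100111 ⊕ 11001010 = 10101101
00100000 ⊕ 10000101 = 10100101
00110101 ⊕ 00011000 = 00101101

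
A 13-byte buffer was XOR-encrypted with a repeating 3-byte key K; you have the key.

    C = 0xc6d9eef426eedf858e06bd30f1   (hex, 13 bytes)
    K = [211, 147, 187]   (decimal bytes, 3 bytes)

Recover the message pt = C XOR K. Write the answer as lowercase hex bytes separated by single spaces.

The 3-byte key repeats, so the effective keystream is d3 93 bb d3 93 bb d3 93 bb d3 93 bb d3.
byte 0: 11000110 ^ 11010011 = 00010101
byte 1: 11011001 ^ 10010011 = 01001010
byte 2: 11101110 ^ 10111011 = 01010101
byte 3: 11110100 ^ 11010011 = 00100111
byte 4: 00100110 ^ 10010011 = 10110101
byte 5: 11101110 ^ 10111011 = 01010101
byte 6: 11011111 ^ 11010011 = 00001100
byte 7: 10000101 ^ 10010011 = 00010110
byte 8: 10001110 ^ 10111011 = 00110101
byte 9: 00000110 ^ 11010011 = 11010101
byte 10: 10111101 ^ 10010011 = 00101110
byte 11: 00110000 ^ 10111011 = 10001011
byte 12: 11110001 ^ 11010011 = 00100010

15 4a 55 27 b5 55 0c 16 35 d5 2e 8b 22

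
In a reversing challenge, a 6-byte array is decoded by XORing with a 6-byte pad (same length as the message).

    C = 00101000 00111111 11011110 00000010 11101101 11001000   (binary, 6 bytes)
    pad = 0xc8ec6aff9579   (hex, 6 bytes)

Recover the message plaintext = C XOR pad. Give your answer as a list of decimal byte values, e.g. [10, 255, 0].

XOR is its own inverse, so applying the key byte-wise gives the result directly.
byte 0: 28 XOR c8 = e0
byte 1: 3f XOR ec = d3
byte 2: de XOR 6a = b4
byte 3: 02 XOR ff = fd
byte 4: ed XOR 95 = 78
byte 5: c8 XOR 79 = b1

[224, 211, 180, 253, 120, 177]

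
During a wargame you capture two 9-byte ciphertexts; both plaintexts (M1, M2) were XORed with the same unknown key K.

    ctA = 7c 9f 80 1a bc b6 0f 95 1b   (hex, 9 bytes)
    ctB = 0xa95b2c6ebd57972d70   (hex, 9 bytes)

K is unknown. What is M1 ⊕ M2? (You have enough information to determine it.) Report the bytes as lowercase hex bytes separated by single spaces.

d5 c4 ac 74 01 e1 98 b8 6b

ctA ⊕ ctB = (M1 ⊕ K) ⊕ (M2 ⊕ K) = M1 ⊕ M2 — the shared key cancels under XOR.
byte 0: 124 xor 169 = 213
byte 1: 159 xor  91 = 196
byte 2: 128 xor  44 = 172
byte 3:  26 xor 110 = 116
byte 4: 188 xor 189 =   1
byte 5: 182 xor  87 = 225
byte 6:  15 xor 151 = 152
byte 7: 149 xor  45 = 184
byte 8:  27 xor 112 = 107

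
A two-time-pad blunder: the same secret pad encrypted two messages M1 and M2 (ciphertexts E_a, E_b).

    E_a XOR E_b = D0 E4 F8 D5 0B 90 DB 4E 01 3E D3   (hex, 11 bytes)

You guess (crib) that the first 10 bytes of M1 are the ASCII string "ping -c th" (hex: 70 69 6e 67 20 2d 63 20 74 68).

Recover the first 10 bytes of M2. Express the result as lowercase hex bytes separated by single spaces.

Since E_a ⊕ E_b = M1 ⊕ M2, XORing with the guessed M1 bytes yields the corresponding M2 bytes: M2 = (E_a ⊕ E_b) ⊕ M1.
byte 0: d0 XOR 70 = a0
byte 1: e4 XOR 69 = 8d
byte 2: f8 XOR 6e = 96
byte 3: d5 XOR 67 = b2
byte 4: 0b XOR 20 = 2b
byte 5: 90 XOR 2d = bd
byte 6: db XOR 63 = b8
byte 7: 4e XOR 20 = 6e
byte 8: 01 XOR 74 = 75
byte 9: 3e XOR 68 = 56

a0 8d 96 b2 2b bd b8 6e 75 56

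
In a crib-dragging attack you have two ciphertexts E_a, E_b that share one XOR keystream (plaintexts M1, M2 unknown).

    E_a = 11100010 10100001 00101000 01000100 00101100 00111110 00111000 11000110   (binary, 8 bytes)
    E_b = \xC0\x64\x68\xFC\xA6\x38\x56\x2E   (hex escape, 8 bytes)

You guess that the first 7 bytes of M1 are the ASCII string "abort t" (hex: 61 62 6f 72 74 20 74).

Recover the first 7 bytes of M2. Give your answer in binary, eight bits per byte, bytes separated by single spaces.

01000011 10100111 00101111 11001010 11111110 00100110 00011010

First, E_a ⊕ E_b = (M1 ⊕ K) ⊕ (M2 ⊕ K) = M1 ⊕ M2, so the key drops out. Then M2 = (M1 ⊕ M2) ⊕ M1 over the first 7 bytes.
byte 0: (e2 ^ c0) ^ 61 = 22 ^ 61 = 43
byte 1: (a1 ^ 64) ^ 62 = c5 ^ 62 = a7
byte 2: (28 ^ 68) ^ 6f = 40 ^ 6f = 2f
byte 3: (44 ^ fc) ^ 72 = b8 ^ 72 = ca
byte 4: (2c ^ a6) ^ 74 = 8a ^ 74 = fe
byte 5: (3e ^ 38) ^ 20 = 06 ^ 20 = 26
byte 6: (38 ^ 56) ^ 74 = 6e ^ 74 = 1a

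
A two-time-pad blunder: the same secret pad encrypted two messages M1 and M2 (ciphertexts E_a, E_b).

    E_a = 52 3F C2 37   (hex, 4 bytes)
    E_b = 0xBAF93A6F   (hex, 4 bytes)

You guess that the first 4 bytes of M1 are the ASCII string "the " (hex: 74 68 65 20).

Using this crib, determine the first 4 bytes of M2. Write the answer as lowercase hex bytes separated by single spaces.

9c ae 9d 78

First, E_a ⊕ E_b = (M1 ⊕ K) ⊕ (M2 ⊕ K) = M1 ⊕ M2, so the key drops out. Then M2 = (M1 ⊕ M2) ⊕ M1 over the first 4 bytes.
byte 0: (52 ^ ba) ^ 74 = e8 ^ 74 = 9c
byte 1: (3f ^ f9) ^ 68 = c6 ^ 68 = ae
byte 2: (c2 ^ 3a) ^ 65 = f8 ^ 65 = 9d
byte 3: (37 ^ 6f) ^ 20 = 58 ^ 20 = 78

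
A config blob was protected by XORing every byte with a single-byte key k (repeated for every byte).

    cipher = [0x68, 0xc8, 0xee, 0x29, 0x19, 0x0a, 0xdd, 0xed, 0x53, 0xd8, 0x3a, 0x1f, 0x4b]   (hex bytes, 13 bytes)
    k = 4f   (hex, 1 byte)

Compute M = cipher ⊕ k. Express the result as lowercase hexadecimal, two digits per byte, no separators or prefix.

2787a166564592a21c97755004

The 1-byte key repeats, so the effective keystream is 4f 4f 4f 4f 4f 4f 4f 4f 4f 4f 4f 4f 4f.
byte 0: 68 ⊕ 4f = 27
byte 1: c8 ⊕ 4f = 87
byte 2: ee ⊕ 4f = a1
byte 3: 29 ⊕ 4f = 66
byte 4: 19 ⊕ 4f = 56
byte 5: 0a ⊕ 4f = 45
byte 6: dd ⊕ 4f = 92
byte 7: ed ⊕ 4f = a2
byte 8: 53 ⊕ 4f = 1c
byte 9: d8 ⊕ 4f = 97
byte 10: 3a ⊕ 4f = 75
byte 11: 1f ⊕ 4f = 50
byte 12: 4b ⊕ 4f = 04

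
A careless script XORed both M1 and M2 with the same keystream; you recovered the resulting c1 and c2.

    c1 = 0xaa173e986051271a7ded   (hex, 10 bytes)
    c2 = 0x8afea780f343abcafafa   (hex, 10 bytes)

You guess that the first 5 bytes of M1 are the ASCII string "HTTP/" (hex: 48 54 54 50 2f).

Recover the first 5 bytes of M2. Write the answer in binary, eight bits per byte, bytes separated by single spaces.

First, c1 ⊕ c2 = (M1 ⊕ K) ⊕ (M2 ⊕ K) = M1 ⊕ M2, so the key drops out. Then M2 = (M1 ⊕ M2) ⊕ M1 over the first 5 bytes.
byte 0: (aa ⊕ 8a) ⊕ 48 = 20 ⊕ 48 = 68
byte 1: (17 ⊕ fe) ⊕ 54 = e9 ⊕ 54 = bd
byte 2: (3e ⊕ a7) ⊕ 54 = 99 ⊕ 54 = cd
byte 3: (98 ⊕ 80) ⊕ 50 = 18 ⊕ 50 = 48
byte 4: (60 ⊕ f3) ⊕ 2f = 93 ⊕ 2f = bc

01101000 10111101 11001101 01001000 10111100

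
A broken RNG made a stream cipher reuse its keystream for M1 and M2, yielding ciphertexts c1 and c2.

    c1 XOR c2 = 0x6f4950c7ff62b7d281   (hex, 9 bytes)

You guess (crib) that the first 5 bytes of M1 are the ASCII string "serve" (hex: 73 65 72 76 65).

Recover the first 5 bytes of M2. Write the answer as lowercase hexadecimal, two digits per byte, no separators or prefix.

1c2c22b19a

Since c1 ⊕ c2 = M1 ⊕ M2, XORing with the guessed M1 bytes yields the corresponding M2 bytes: M2 = (c1 ⊕ c2) ⊕ M1.
6f XOR 73 = 1c
49 XOR 65 = 2c
50 XOR 72 = 22
c7 XOR 76 = b1
ff XOR 65 = 9a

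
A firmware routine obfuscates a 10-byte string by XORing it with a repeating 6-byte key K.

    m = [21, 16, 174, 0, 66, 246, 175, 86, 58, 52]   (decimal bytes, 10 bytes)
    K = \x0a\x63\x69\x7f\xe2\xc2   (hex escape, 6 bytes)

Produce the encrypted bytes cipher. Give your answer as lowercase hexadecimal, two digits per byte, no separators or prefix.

1f73c77fa034a535534b

The 6-byte key repeats, so the effective keystream is 0a 63 69 7f e2 c2 0a 63 69 7f.
byte 0: 15 xor 0a = 1f
byte 1: 10 xor 63 = 73
byte 2: ae xor 69 = c7
byte 3: 00 xor 7f = 7f
byte 4: 42 xor e2 = a0
byte 5: f6 xor c2 = 34
byte 6: af xor 0a = a5
byte 7: 56 xor 63 = 35
byte 8: 3a xor 69 = 53
byte 9: 34 xor 7f = 4b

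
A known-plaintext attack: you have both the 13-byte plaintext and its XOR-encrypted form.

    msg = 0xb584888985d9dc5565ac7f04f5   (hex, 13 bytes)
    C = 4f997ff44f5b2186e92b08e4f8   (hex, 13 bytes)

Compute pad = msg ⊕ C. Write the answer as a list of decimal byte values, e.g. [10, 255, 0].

Since C = msg ⊕ pad, XORing both sides with msg gives pad = msg ⊕ C.
byte 0: b5 ⊕ 4f = fa
byte 1: 84 ⊕ 99 = 1d
byte 2: 88 ⊕ 7f = f7
byte 3: 89 ⊕ f4 = 7d
byte 4: 85 ⊕ 4f = ca
byte 5: d9 ⊕ 5b = 82
byte 6: dc ⊕ 21 = fd
byte 7: 55 ⊕ 86 = d3
byte 8: 65 ⊕ e9 = 8c
byte 9: ac ⊕ 2b = 87
byte 10: 7f ⊕ 08 = 77
byte 11: 04 ⊕ e4 = e0
byte 12: f5 ⊕ f8 = 0d

[250, 29, 247, 125, 202, 130, 253, 211, 140, 135, 119, 224, 13]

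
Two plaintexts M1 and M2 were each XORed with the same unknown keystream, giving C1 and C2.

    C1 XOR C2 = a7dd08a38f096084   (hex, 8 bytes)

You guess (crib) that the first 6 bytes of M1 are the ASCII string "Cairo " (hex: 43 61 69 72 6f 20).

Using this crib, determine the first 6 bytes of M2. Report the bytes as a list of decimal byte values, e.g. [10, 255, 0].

Since C1 ⊕ C2 = M1 ⊕ M2, XORing with the guessed M1 bytes yields the corresponding M2 bytes: M2 = (C1 ⊕ C2) ⊕ M1.
a7 xor 43 = e4
dd xor 61 = bc
08 xor 69 = 61
a3 xor 72 = d1
8f xor 6f = e0
09 xor 20 = 29

[228, 188, 97, 209, 224, 41]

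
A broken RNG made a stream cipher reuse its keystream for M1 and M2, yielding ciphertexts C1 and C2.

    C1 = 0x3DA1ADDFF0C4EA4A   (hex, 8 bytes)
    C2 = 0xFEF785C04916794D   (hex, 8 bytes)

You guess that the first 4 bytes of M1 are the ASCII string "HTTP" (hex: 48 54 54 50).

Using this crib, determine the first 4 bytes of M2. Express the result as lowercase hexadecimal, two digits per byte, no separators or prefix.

8b027c4f

First, C1 ⊕ C2 = (M1 ⊕ K) ⊕ (M2 ⊕ K) = M1 ⊕ M2, so the key drops out. Then M2 = (M1 ⊕ M2) ⊕ M1 over the first 4 bytes.
byte 0: (3d ^ fe) ^ 48 = c3 ^ 48 = 8b
byte 1: (a1 ^ f7) ^ 54 = 56 ^ 54 = 02
byte 2: (ad ^ 85) ^ 54 = 28 ^ 54 = 7c
byte 3: (df ^ c0) ^ 50 = 1f ^ 50 = 4f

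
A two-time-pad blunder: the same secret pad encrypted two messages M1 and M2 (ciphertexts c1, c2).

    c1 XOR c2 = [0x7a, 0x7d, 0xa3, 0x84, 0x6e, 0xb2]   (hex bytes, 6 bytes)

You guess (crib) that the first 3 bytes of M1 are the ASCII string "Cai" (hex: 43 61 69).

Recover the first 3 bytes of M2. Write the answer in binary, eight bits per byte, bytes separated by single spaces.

Since c1 ⊕ c2 = M1 ⊕ M2, XORing with the guessed M1 bytes yields the corresponding M2 bytes: M2 = (c1 ⊕ c2) ⊕ M1.
122 xor  67 =  57
125 xor  97 =  28
163 xor 105 = 202

00111001 00011100 11001010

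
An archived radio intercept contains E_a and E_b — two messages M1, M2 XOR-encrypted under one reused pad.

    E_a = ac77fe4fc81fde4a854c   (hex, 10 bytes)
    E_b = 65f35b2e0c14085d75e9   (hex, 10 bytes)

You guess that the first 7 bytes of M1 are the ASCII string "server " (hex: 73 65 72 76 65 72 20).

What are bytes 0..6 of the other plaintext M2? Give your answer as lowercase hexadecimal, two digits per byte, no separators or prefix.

First, E_a ⊕ E_b = (M1 ⊕ K) ⊕ (M2 ⊕ K) = M1 ⊕ M2, so the key drops out. Then M2 = (M1 ⊕ M2) ⊕ M1 over the first 7 bytes.
byte 0: (ac xor 65) xor 73 = c9 xor 73 = ba
byte 1: (77 xor f3) xor 65 = 84 xor 65 = e1
byte 2: (fe xor 5b) xor 72 = a5 xor 72 = d7
byte 3: (4f xor 2e) xor 76 = 61 xor 76 = 17
byte 4: (c8 xor 0c) xor 65 = c4 xor 65 = a1
byte 5: (1f xor 14) xor 72 = 0b xor 72 = 79
byte 6: (de xor 08) xor 20 = d6 xor 20 = f6

bae1d717a179f6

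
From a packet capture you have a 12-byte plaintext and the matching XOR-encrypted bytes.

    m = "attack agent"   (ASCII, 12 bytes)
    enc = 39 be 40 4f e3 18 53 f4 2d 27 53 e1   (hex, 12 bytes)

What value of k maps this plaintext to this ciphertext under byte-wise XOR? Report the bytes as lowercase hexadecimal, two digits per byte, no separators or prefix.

Since enc = m ⊕ k, XORing both sides with m gives k = m ⊕ enc.
61 ^ 39 = 58
74 ^ be = ca
74 ^ 40 = 34
61 ^ 4f = 2e
63 ^ e3 = 80
6b ^ 18 = 73
20 ^ 53 = 73
61 ^ f4 = 95
67 ^ 2d = 4a
65 ^ 27 = 42
6e ^ 53 = 3d
74 ^ e1 = 95

58ca342e807373954a423d95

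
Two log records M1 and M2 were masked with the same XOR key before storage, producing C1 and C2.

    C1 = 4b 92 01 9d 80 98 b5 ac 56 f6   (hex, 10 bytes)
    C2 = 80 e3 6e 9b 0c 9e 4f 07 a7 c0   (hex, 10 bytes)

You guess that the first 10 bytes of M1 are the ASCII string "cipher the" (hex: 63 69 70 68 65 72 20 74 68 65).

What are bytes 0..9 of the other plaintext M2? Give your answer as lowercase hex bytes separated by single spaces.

First, C1 ⊕ C2 = (M1 ⊕ K) ⊕ (M2 ⊕ K) = M1 ⊕ M2, so the key drops out. Then M2 = (M1 ⊕ M2) ⊕ M1 over the first 10 bytes.
byte 0: (4b ^ 80) ^ 63 = cb ^ 63 = a8
byte 1: (92 ^ e3) ^ 69 = 71 ^ 69 = 18
byte 2: (01 ^ 6e) ^ 70 = 6f ^ 70 = 1f
byte 3: (9d ^ 9b) ^ 68 = 06 ^ 68 = 6e
byte 4: (80 ^ 0c) ^ 65 = 8c ^ 65 = e9
byte 5: (98 ^ 9e) ^ 72 = 06 ^ 72 = 74
byte 6: (b5 ^ 4f) ^ 20 = fa ^ 20 = da
byte 7: (ac ^ 07) ^ 74 = ab ^ 74 = df
byte 8: (56 ^ a7) ^ 68 = f1 ^ 68 = 99
byte 9: (f6 ^ c0) ^ 65 = 36 ^ 65 = 53

a8 18 1f 6e e9 74 da df 99 53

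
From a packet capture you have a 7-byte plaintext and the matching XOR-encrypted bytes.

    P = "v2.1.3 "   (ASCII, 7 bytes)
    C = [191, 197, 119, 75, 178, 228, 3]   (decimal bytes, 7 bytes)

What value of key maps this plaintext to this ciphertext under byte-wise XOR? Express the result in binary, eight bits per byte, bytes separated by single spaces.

11001001 11110111 01011001 01111010 10011100 11010111 00100011

Since C = P ⊕ key, XORing both sides with P gives key = P ⊕ C.
118 ^ 191 = 201
 50 ^ 197 = 247
 46 ^ 119 =  89
 49 ^  75 = 122
 46 ^ 178 = 156
 51 ^ 228 = 215
 32 ^   3 =  35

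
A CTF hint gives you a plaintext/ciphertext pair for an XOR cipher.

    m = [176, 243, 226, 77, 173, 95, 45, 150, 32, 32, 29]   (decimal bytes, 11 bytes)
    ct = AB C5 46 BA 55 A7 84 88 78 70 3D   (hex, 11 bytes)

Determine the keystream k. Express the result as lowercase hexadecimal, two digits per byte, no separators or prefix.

Since ct = m ⊕ k, XORing both sides with m gives k = m ⊕ ct.
byte 0: b0 ⊕ ab = 1b
byte 1: f3 ⊕ c5 = 36
byte 2: e2 ⊕ 46 = a4
byte 3: 4d ⊕ ba = f7
byte 4: ad ⊕ 55 = f8
byte 5: 5f ⊕ a7 = f8
byte 6: 2d ⊕ 84 = a9
byte 7: 96 ⊕ 88 = 1e
byte 8: 20 ⊕ 78 = 58
byte 9: 20 ⊕ 70 = 50
byte 10: 1d ⊕ 3d = 20

1b36a4f7f8f8a91e585020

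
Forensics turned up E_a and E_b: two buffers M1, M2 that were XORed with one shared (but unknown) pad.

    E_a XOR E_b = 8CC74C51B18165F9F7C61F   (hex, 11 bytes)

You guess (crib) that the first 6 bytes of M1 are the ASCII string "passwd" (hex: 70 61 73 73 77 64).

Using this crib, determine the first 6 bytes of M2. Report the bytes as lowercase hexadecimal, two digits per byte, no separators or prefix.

fca63f22c6e5

Since E_a ⊕ E_b = M1 ⊕ M2, XORing with the guessed M1 bytes yields the corresponding M2 bytes: M2 = (E_a ⊕ E_b) ⊕ M1.
10001100 ⊕ 01110000 = 11111100
11000111 ⊕ 01100001 = 10100110
01001100 ⊕ 01110011 = 00111111
01010001 ⊕ 01110011 = 00100010
10110001 ⊕ 01110111 = 11000110
10000001 ⊕ 01100100 = 11100101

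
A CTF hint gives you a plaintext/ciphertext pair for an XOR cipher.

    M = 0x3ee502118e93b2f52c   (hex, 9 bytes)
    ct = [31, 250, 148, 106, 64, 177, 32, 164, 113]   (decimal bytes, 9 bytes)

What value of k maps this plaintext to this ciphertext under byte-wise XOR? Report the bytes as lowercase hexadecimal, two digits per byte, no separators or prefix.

211f967bce2292515d

Since ct = M ⊕ k, XORing both sides with M gives k = M ⊕ ct.
3e xor 1f = 21
e5 xor fa = 1f
02 xor 94 = 96
11 xor 6a = 7b
8e xor 40 = ce
93 xor b1 = 22
b2 xor 20 = 92
f5 xor a4 = 51
2c xor 71 = 5d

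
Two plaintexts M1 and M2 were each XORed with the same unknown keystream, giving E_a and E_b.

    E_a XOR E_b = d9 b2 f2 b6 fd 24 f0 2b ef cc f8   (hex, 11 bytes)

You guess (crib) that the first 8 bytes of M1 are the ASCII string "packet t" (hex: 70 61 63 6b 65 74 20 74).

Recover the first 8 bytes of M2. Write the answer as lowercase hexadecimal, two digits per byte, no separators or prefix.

a9d391dd9850d05f

Since E_a ⊕ E_b = M1 ⊕ M2, XORing with the guessed M1 bytes yields the corresponding M2 bytes: M2 = (E_a ⊕ E_b) ⊕ M1.
d9 ⊕ 70 = a9
b2 ⊕ 61 = d3
f2 ⊕ 63 = 91
b6 ⊕ 6b = dd
fd ⊕ 65 = 98
24 ⊕ 74 = 50
f0 ⊕ 20 = d0
2b ⊕ 74 = 5f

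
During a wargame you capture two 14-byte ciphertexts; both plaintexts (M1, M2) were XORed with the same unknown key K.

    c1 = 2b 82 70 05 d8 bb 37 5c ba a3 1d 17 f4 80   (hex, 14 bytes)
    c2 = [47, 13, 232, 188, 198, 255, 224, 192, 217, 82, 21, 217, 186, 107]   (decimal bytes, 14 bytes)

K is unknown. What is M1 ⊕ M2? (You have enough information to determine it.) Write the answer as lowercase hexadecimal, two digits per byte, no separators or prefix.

c1 ⊕ c2 = (M1 ⊕ K) ⊕ (M2 ⊕ K) = M1 ⊕ M2 — the shared key cancels under XOR.
byte 0: 2b ⊕ 2f = 04
byte 1: 82 ⊕ 0d = 8f
byte 2: 70 ⊕ e8 = 98
byte 3: 05 ⊕ bc = b9
byte 4: d8 ⊕ c6 = 1e
byte 5: bb ⊕ ff = 44
byte 6: 37 ⊕ e0 = d7
byte 7: 5c ⊕ c0 = 9c
byte 8: ba ⊕ d9 = 63
byte 9: a3 ⊕ 52 = f1
byte 10: 1d ⊕ 15 = 08
byte 11: 17 ⊕ d9 = ce
byte 12: f4 ⊕ ba = 4e
byte 13: 80 ⊕ 6b = eb

048f98b91e44d79c63f108ce4eeb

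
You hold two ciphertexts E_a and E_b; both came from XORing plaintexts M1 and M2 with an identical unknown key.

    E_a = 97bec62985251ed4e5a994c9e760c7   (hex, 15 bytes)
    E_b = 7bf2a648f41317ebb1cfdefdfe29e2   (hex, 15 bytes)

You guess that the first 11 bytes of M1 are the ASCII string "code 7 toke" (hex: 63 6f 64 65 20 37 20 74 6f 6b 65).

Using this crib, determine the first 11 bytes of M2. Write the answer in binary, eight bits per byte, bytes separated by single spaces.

10001111 00100011 00000100 00000100 01010001 00000001 00101001 01001011 00111011 00001101 00101111

First, E_a ⊕ E_b = (M1 ⊕ K) ⊕ (M2 ⊕ K) = M1 ⊕ M2, so the key drops out. Then M2 = (M1 ⊕ M2) ⊕ M1 over the first 11 bytes.
byte 0: (97 xor 7b) xor 63 = ec xor 63 = 8f
byte 1: (be xor f2) xor 6f = 4c xor 6f = 23
byte 2: (c6 xor a6) xor 64 = 60 xor 64 = 04
byte 3: (29 xor 48) xor 65 = 61 xor 65 = 04
byte 4: (85 xor f4) xor 20 = 71 xor 20 = 51
byte 5: (25 xor 13) xor 37 = 36 xor 37 = 01
byte 6: (1e xor 17) xor 20 = 09 xor 20 = 29
byte 7: (d4 xor eb) xor 74 = 3f xor 74 = 4b
byte 8: (e5 xor b1) xor 6f = 54 xor 6f = 3b
byte 9: (a9 xor cf) xor 6b = 66 xor 6b = 0d
byte 10: (94 xor de) xor 65 = 4a xor 65 = 2f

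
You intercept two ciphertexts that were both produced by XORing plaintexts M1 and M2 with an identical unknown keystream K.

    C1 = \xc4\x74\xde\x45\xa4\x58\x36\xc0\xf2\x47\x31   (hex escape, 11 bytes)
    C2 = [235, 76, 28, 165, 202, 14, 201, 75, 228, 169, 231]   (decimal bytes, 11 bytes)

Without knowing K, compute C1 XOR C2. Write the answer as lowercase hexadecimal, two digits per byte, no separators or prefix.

C1 ⊕ C2 = (M1 ⊕ K) ⊕ (M2 ⊕ K) = M1 ⊕ M2 — the shared key cancels under XOR.
c4 xor eb = 2f
74 xor 4c = 38
de xor 1c = c2
45 xor a5 = e0
a4 xor ca = 6e
58 xor 0e = 56
36 xor c9 = ff
c0 xor 4b = 8b
f2 xor e4 = 16
47 xor a9 = ee
31 xor e7 = d6

2f38c2e06e56ff8b16eed6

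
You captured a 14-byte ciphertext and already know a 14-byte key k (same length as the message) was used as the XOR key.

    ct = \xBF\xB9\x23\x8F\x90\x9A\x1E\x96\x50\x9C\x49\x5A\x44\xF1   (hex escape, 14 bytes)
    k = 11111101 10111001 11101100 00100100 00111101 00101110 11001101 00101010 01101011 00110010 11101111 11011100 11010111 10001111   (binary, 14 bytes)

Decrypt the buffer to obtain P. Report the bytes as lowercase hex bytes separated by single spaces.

XOR is its own inverse, so applying the key byte-wise gives the result directly.
bf XOR fd = 42
b9 XOR b9 = 00
23 XOR ec = cf
8f XOR 24 = ab
90 XOR 3d = ad
9a XOR 2e = b4
1e XOR cd = d3
96 XOR 2a = bc
50 XOR 6b = 3b
9c XOR 32 = ae
49 XOR ef = a6
5a XOR dc = 86
44 XOR d7 = 93
f1 XOR 8f = 7e

42 00 cf ab ad b4 d3 bc 3b ae a6 86 93 7e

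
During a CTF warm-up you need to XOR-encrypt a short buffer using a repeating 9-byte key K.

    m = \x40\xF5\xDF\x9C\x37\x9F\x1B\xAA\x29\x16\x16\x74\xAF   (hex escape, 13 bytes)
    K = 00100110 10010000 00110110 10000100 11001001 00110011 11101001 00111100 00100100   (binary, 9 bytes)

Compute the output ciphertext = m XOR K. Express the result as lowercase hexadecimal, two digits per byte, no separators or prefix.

The 9-byte key repeats, so the effective keystream is 26 90 36 84 c9 33 e9 3c 24 26 90 36 84.
byte 0: 01000000 xor 00100110 = 01100110
byte 1: 11110101 xor 10010000 = 01100101
byte 2: 11011111 xor 00110110 = 11101001
byte 3: 10011100 xor 10000100 = 00011000
byte 4: 00110111 xor 11001001 = 11111110
byte 5: 10011111 xor 00110011 = 10101100
byte 6: 00011011 xor 11101001 = 11110010
byte 7: 10101010 xor 00111100 = 10010110
byte 8: 00101001 xor 00100100 = 00001101
byte 9: 00010110 xor 00100110 = 00110000
byte 10: 00010110 xor 10010000 = 10000110
byte 11: 01110100 xor 00110110 = 01000010
byte 12: 10101111 xor 10000100 = 00101011

6665e918feacf2960d3086422b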